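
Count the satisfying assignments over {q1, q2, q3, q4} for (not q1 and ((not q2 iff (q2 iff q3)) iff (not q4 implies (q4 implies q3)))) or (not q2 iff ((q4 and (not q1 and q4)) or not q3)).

10

Initial set: {((not q1 and ((not q2 iff (q2 iff q3)) iff (not q4 implies (q4 implies q3)))) or (not q2 iff ((q4 and (not q1 and q4)) or not q3)))}.
((not q1 and ((not q2 iff (q2 iff q3)) iff (not q4 implies (q4 implies q3)))) or (not q2 iff ((q4 and (not q1 and q4)) or not q3))): β-rule — branch into (not q1 and ((not q2 iff (q2 iff q3)) iff (not q4 implies (q4 implies q3))))  //  (not q2 iff ((q4 and (not q1 and q4)) or not q3)).
  branch 1 (add (not q1 and ((not q2 iff (q2 iff q3)) iff (not q4 implies (q4 implies q3))))):
    (not q1 and ((not q2 iff (q2 iff q3)) iff (not q4 implies (q4 implies q3)))): α-rule — add not q1, ((not q2 iff (q2 iff q3)) iff (not q4 implies (q4 implies q3))).
    ((not q2 iff (q2 iff q3)) iff (not q4 implies (q4 implies q3))): β-rule — branch into (not q2 iff (q2 iff q3)), (not q4 implies (q4 implies q3))  //  not (not q2 iff (q2 iff q3)), not (not q4 implies (q4 implies q3)).
      branch 1.1 (add (not q2 iff (q2 iff q3)), (not q4 implies (q4 implies q3))):
        (not q2 iff (q2 iff q3)): β-rule — branch into not q2, (q2 iff q3)  //  not not q2, not (q2 iff q3).
          branch 1.1.1 (add not q2, (q2 iff q3)):
            (not q4 implies (q4 implies q3)): β-rule — branch into not not q4  //  (q4 implies q3).
              branch 1.1.1.1 (add not not q4):
                (q2 iff q3): β-rule — branch into q2, q3  //  not q2, not q3.
                  branch 1.1.1.1.1 (add q2, q3):
                    × closes — contains both q2 and not q2.
                  branch 1.1.1.1.2 (add not q2, not q3):
                    ○ open, literals {q1=0, q2=0, q3=0, q4=1}.
              branch 1.1.1.2 (add (q4 implies q3)):
                (q2 iff q3): β-rule — branch into q2, q3  //  not q2, not q3.
                  branch 1.1.1.2.1 (add q2, q3):
                    × closes — contains both q2 and not q2.
                  branch 1.1.1.2.2 (add not q2, not q3):
                    (q4 implies q3): β-rule — branch into not q4  //  q3.
                      branch 1.1.1.2.2.1 (add not q4):
                        ○ open, literals {q1=0, q2=0, q3=0, q4=0}.
                      branch 1.1.1.2.2.2 (add q3):
                        × closes — contains both q3 and not q3.
          branch 1.1.2 (add not not q2, not (q2 iff q3)):
            (not q4 implies (q4 implies q3)): β-rule — branch into not not q4  //  (q4 implies q3).
              branch 1.1.2.1 (add not not q4):
                not (q2 iff q3): β-rule — branch into q2, not q3  //  not q2, q3.
                  branch 1.1.2.1.1 (add q2, not q3):
                    ○ open, literals {q1=0, q2=1, q3=0, q4=1}.
                  branch 1.1.2.1.2 (add not q2, q3):
                    × closes — contains both q2 and not q2.
              branch 1.1.2.2 (add (q4 implies q3)):
                not (q2 iff q3): β-rule — branch into q2, not q3  //  not q2, q3.
                  branch 1.1.2.2.1 (add q2, not q3):
                    (q4 implies q3): β-rule — branch into not q4  //  q3.
                      branch 1.1.2.2.1.1 (add not q4):
                        ○ open, literals {q1=0, q2=1, q3=0, q4=0}.
                      branch 1.1.2.2.1.2 (add q3):
                        × closes — contains both q3 and not q3.
                  branch 1.1.2.2.2 (add not q2, q3):
                    × closes — contains both q2 and not q2.
      branch 1.2 (add not (not q2 iff (q2 iff q3)), not (not q4 implies (q4 implies q3))):
        not (not q4 implies (q4 implies q3)): α-rule — add not q4, not (q4 implies q3).
        not (q4 implies q3): α-rule — add q4, not q3.
        × closes — contains both q4 and not q4.
  branch 2 (add (not q2 iff ((q4 and (not q1 and q4)) or not q3))):
    (not q2 iff ((q4 and (not q1 and q4)) or not q3)): β-rule — branch into not q2, ((q4 and (not q1 and q4)) or not q3)  //  not not q2, not ((q4 and (not q1 and q4)) or not q3).
      branch 2.1 (add not q2, ((q4 and (not q1 and q4)) or not q3)):
        ((q4 and (not q1 and q4)) or not q3): β-rule — branch into (q4 and (not q1 and q4))  //  not q3.
          branch 2.1.1 (add (q4 and (not q1 and q4))):
            (q4 and (not q1 and q4)): α-rule — add q4, (not q1 and q4).
            (not q1 and q4): α-rule — add not q1, q4.
            ○ open, literals {q1=0, q2=0, q4=1}.
          branch 2.1.2 (add not q3):
            ○ open, literals {q2=0, q3=0}.
      branch 2.2 (add not not q2, not ((q4 and (not q1 and q4)) or not q3)):
        not ((q4 and (not q1 and q4)) or not q3): α-rule — add not (q4 and (not q1 and q4)), not not q3.
        not (q4 and (not q1 and q4)): β-rule — branch into not q4  //  not (not q1 and q4).
          branch 2.2.1 (add not q4):
            ○ open, literals {q2=1, q3=1, q4=0}.
          branch 2.2.2 (add not (not q1 and q4)):
            not (not q1 and q4): β-rule — branch into not not q1  //  not q4.
              branch 2.2.2.1 (add not not q1):
                ○ open, literals {q1=1, q2=1, q3=1}.
              branch 2.2.2.2 (add not q4):
                ○ open, literals {q2=1, q3=1, q4=0}.
7 branches closed, 9 open.
Each open branch fixes some atoms; the unmentioned ones are free. Counting distinct full assignments: branch {q1=0, q2=0, q3=0, q4=1} (none free) contributes 1 new; branch {q1=0, q2=0, q3=0, q4=0} (none free) contributes 1 new; branch {q1=0, q2=1, q3=0, q4=1} (none free) contributes 1 new; branch {q1=0, q2=1, q3=0, q4=0} (none free) contributes 1 new; branch {q1=0, q2=0, q4=1} (q3) contributes 1 new; branch {q2=0, q3=0} (q1, q4) contributes 2 new; branch {q2=1, q3=1, q4=0} (q1) contributes 2 new; branch {q1=1, q2=1, q3=1} (q4) contributes 1 new; branch {q2=1, q3=1, q4=0} (q1) contributes 0 new. Total: 10.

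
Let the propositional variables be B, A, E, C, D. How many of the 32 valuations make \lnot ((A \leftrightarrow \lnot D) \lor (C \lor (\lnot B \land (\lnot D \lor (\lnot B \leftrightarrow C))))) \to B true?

30

Initial set: {(\lnot ((A \leftrightarrow \lnot D) \lor (C \lor (\lnot B \land (\lnot D \lor (\lnot B \leftrightarrow C))))) \to B)}.
(\lnot ((A \leftrightarrow \lnot D) \lor (C \lor (\lnot B \land (\lnot D \lor (\lnot B \leftrightarrow C))))) \to B): β-rule — branch into \lnot \lnot ((A \leftrightarrow \lnot D) \lor (C \lor (\lnot B \land (\lnot D \lor (\lnot B \leftrightarrow C)))))  //  B.
  branch 1 (add \lnot \lnot ((A \leftrightarrow \lnot D) \lor (C \lor (\lnot B \land (\lnot D \lor (\lnot B \leftrightarrow C)))))):
    \lnot \lnot ((A \leftrightarrow \lnot D) \lor (C \lor (\lnot B \land (\lnot D \lor (\lnot B \leftrightarrow C))))): β-rule — branch into (A \leftrightarrow \lnot D)  //  (C \lor (\lnot B \land (\lnot D \lor (\lnot B \leftrightarrow C)))).
      branch 1.1 (add (A \leftrightarrow \lnot D)):
        (A \leftrightarrow \lnot D): β-rule — branch into A, \lnot D  //  \lnot A, \lnot \lnot D.
          branch 1.1.1 (add A, \lnot D):
            ○ open, literals {A=1, D=0}.
          branch 1.1.2 (add \lnot A, \lnot \lnot D):
            ○ open, literals {A=0, D=1}.
      branch 1.2 (add (C \lor (\lnot B \land (\lnot D \lor (\lnot B \leftrightarrow C))))):
        (C \lor (\lnot B \land (\lnot D \lor (\lnot B \leftrightarrow C)))): β-rule — branch into C  //  (\lnot B \land (\lnot D \lor (\lnot B \leftrightarrow C))).
          branch 1.2.1 (add C):
            ○ open, literals {C=1}.
          branch 1.2.2 (add (\lnot B \land (\lnot D \lor (\lnot B \leftrightarrow C)))):
            (\lnot B \land (\lnot D \lor (\lnot B \leftrightarrow C))): α-rule — add \lnot B, (\lnot D \lor (\lnot B \leftrightarrow C)).
            (\lnot D \lor (\lnot B \leftrightarrow C)): β-rule — branch into \lnot D  //  (\lnot B \leftrightarrow C).
              branch 1.2.2.1 (add \lnot D):
                ○ open, literals {B=0, D=0}.
              branch 1.2.2.2 (add (\lnot B \leftrightarrow C)):
                (\lnot B \leftrightarrow C): β-rule — branch into \lnot B, C  //  \lnot \lnot B, \lnot C.
                  branch 1.2.2.2.1 (add \lnot B, C):
                    ○ open, literals {B=0, C=1}.
                  branch 1.2.2.2.2 (add \lnot \lnot B, \lnot C):
                    × closes — contains both B and \lnot B.
  branch 2 (add B):
    ○ open, literals {B=1}.
1 branch closed, 6 open.
Each open branch fixes some atoms; the unmentioned ones are free. Counting distinct full assignments: branch {A=1, D=0} (B, E, C) contributes 8 new; branch {A=0, D=1} (B, E, C) contributes 8 new; branch {C=1} (B, A, E, D) contributes 8 new; branch {B=0, D=0} (A, E, C) contributes 2 new; branch {B=0, C=1} (A, E, D) contributes 0 new; branch {B=1} (A, E, C, D) contributes 4 new. Total: 30.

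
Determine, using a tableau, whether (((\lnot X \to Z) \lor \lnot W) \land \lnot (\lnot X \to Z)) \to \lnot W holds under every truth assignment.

Assume the negation and expand:
Initial set: {\lnot ((((\lnot X \to Z) \lor \lnot W) \land \lnot (\lnot X \to Z)) \to \lnot W)}.
\lnot ((((\lnot X \to Z) \lor \lnot W) \land \lnot (\lnot X \to Z)) \to \lnot W): α-rule — add (((\lnot X \to Z) \lor \lnot W) \land \lnot (\lnot X \to Z)), \lnot \lnot W.
(((\lnot X \to Z) \lor \lnot W) \land \lnot (\lnot X \to Z)): α-rule — add ((\lnot X \to Z) \lor \lnot W), \lnot (\lnot X \to Z).
\lnot (\lnot X \to Z): α-rule — add \lnot X, \lnot Z.
((\lnot X \to Z) \lor \lnot W): β-rule — branch into (\lnot X \to Z)  //  \lnot W.
  branch 1 (add (\lnot X \to Z)):
    (\lnot X \to Z): β-rule — branch into \lnot \lnot X  //  Z.
      branch 1.1 (add \lnot \lnot X):
        × closes — contains both X and \lnot X.
      branch 1.2 (add Z):
        × closes — contains both Z and \lnot Z.
  branch 2 (add \lnot W):
    × closes — contains both W and \lnot W.
All 3 branches close.
Every branch closed, so the negation is unsatisfiable and the formula is valid.

Valid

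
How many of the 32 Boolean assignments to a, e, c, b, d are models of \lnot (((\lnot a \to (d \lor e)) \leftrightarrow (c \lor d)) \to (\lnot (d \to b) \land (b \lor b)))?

Initial set: {\lnot (((\lnot a \to (d \lor e)) \leftrightarrow (c \lor d)) \to (\lnot (d \to b) \land (b \lor b)))}.
\lnot (((\lnot a \to (d \lor e)) \leftrightarrow (c \lor d)) \to (\lnot (d \to b) \land (b \lor b))): α-rule — add ((\lnot a \to (d \lor e)) \leftrightarrow (c \lor d)), \lnot (\lnot (d \to b) \land (b \lor b)).
((\lnot a \to (d \lor e)) \leftrightarrow (c \lor d)): β-rule — branch into (\lnot a \to (d \lor e)), (c \lor d)  //  \lnot (\lnot a \to (d \lor e)), \lnot (c \lor d).
  branch 1 (add (\lnot a \to (d \lor e)), (c \lor d)):
    \lnot (\lnot (d \to b) \land (b \lor b)): β-rule — branch into \lnot \lnot (d \to b)  //  \lnot (b \lor b).
      branch 1.1 (add \lnot \lnot (d \to b)):
        (\lnot a \to (d \lor e)): β-rule — branch into \lnot \lnot a  //  (d \lor e).
          branch 1.1.1 (add \lnot \lnot a):
            (c \lor d): β-rule — branch into c  //  d.
              branch 1.1.1.1 (add c):
                \lnot \lnot (d \to b): β-rule — branch into \lnot d  //  b.
                  branch 1.1.1.1.1 (add \lnot d):
                    ○ open, literals {a=1, c=1, d=0}.
                  branch 1.1.1.1.2 (add b):
                    ○ open, literals {a=1, b=1, c=1}.
              branch 1.1.1.2 (add d):
                \lnot \lnot (d \to b): β-rule — branch into \lnot d  //  b.
                  branch 1.1.1.2.1 (add \lnot d):
                    × closes — contains both d and \lnot d.
                  branch 1.1.1.2.2 (add b):
                    ○ open, literals {a=1, b=1, d=1}.
          branch 1.1.2 (add (d \lor e)):
            (c \lor d): β-rule — branch into c  //  d.
              branch 1.1.2.1 (add c):
                \lnot \lnot (d \to b): β-rule — branch into \lnot d  //  b.
                  branch 1.1.2.1.1 (add \lnot d):
                    (d \lor e): β-rule — branch into d  //  e.
                      branch 1.1.2.1.1.1 (add d):
                        × closes — contains both d and \lnot d.
                      branch 1.1.2.1.1.2 (add e):
                        ○ open, literals {c=1, d=0, e=1}.
                  branch 1.1.2.1.2 (add b):
                    (d \lor e): β-rule — branch into d  //  e.
                      branch 1.1.2.1.2.1 (add d):
                        ○ open, literals {b=1, c=1, d=1}.
                      branch 1.1.2.1.2.2 (add e):
                        ○ open, literals {b=1, c=1, e=1}.
              branch 1.1.2.2 (add d):
                \lnot \lnot (d \to b): β-rule — branch into \lnot d  //  b.
                  branch 1.1.2.2.1 (add \lnot d):
                    × closes — contains both d and \lnot d.
                  branch 1.1.2.2.2 (add b):
                    (d \lor e): β-rule — branch into d  //  e.
                      branch 1.1.2.2.2.1 (add d):
                        ○ open, literals {b=1, d=1}.
                      branch 1.1.2.2.2.2 (add e):
                        ○ open, literals {b=1, d=1, e=1}.
      branch 1.2 (add \lnot (b \lor b)):
        \lnot (b \lor b): α-rule — add \lnot b, \lnot b.
        (\lnot a \to (d \lor e)): β-rule — branch into \lnot \lnot a  //  (d \lor e).
          branch 1.2.1 (add \lnot \lnot a):
            (c \lor d): β-rule — branch into c  //  d.
              branch 1.2.1.1 (add c):
                ○ open, literals {a=1, b=0, c=1}.
              branch 1.2.1.2 (add d):
                ○ open, literals {a=1, b=0, d=1}.
          branch 1.2.2 (add (d \lor e)):
            (c \lor d): β-rule — branch into c  //  d.
              branch 1.2.2.1 (add c):
                (d \lor e): β-rule — branch into d  //  e.
                  branch 1.2.2.1.1 (add d):
                    ○ open, literals {b=0, c=1, d=1}.
                  branch 1.2.2.1.2 (add e):
                    ○ open, literals {b=0, c=1, e=1}.
              branch 1.2.2.2 (add d):
                (d \lor e): β-rule — branch into d  //  e.
                  branch 1.2.2.2.1 (add d):
                    ○ open, literals {b=0, d=1}.
                  branch 1.2.2.2.2 (add e):
                    ○ open, literals {b=0, d=1, e=1}.
  branch 2 (add \lnot (\lnot a \to (d \lor e)), \lnot (c \lor d)):
    \lnot (\lnot a \to (d \lor e)): α-rule — add \lnot a, \lnot (d \lor e).
    \lnot (c \lor d): α-rule — add \lnot c, \lnot d.
    \lnot (d \lor e): α-rule — add \lnot d, \lnot e.
    \lnot (\lnot (d \to b) \land (b \lor b)): β-rule — branch into \lnot \lnot (d \to b)  //  \lnot (b \lor b).
      branch 2.1 (add \lnot \lnot (d \to b)):
        \lnot \lnot (d \to b): β-rule — branch into \lnot d  //  b.
          branch 2.1.1 (add \lnot d):
            ○ open, literals {a=0, c=0, d=0, e=0}.
          branch 2.1.2 (add b):
            ○ open, literals {a=0, b=1, c=0, d=0, e=0}.
      branch 2.2 (add \lnot (b \lor b)):
        \lnot (b \lor b): α-rule — add \lnot b, \lnot b.
        ○ open, literals {a=0, b=0, c=0, d=0, e=0}.
3 branches closed, 17 open.
Each open branch fixes some atoms; the unmentioned ones are free. Counting distinct full assignments: branch {a=1, c=1, d=0} (e, b) contributes 4 new; branch {a=1, b=1, c=1} (e, d) contributes 2 new; branch {a=1, b=1, d=1} (e, c) contributes 2 new; branch {c=1, d=0, e=1} (a, b) contributes 2 new; branch {b=1, c=1, d=1} (a, e) contributes 2 new; branch {b=1, c=1, e=1} (a, d) contributes 0 new; branch {b=1, d=1} (a, e, c) contributes 2 new; branch {b=1, d=1, e=1} (a, c) contributes 0 new; branch {a=1, b=0, c=1} (e, d) contributes 2 new; branch {a=1, b=0, d=1} (e, c) contributes 2 new; branch {b=0, c=1, d=1} (a, e) contributes 2 new; branch {b=0, c=1, e=1} (a, d) contributes 0 new; branch {b=0, d=1} (a, e, c) contributes 2 new; branch {b=0, d=1, e=1} (a, c) contributes 0 new; branch {a=0, c=0, d=0, e=0} (b) contributes 2 new; branch {a=0, b=1, c=0, d=0, e=0} (none free) contributes 0 new; branch {a=0, b=0, c=0, d=0, e=0} (none free) contributes 0 new. Total: 24.

24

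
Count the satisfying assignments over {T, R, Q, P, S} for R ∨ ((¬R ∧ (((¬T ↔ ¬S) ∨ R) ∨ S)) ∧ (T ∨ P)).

Initial set: {T (R ∨ ((¬R ∧ (((¬T ↔ ¬S) ∨ R) ∨ S)) ∧ (T ∨ P)))}.
T (R ∨ ((¬R ∧ (((¬T ↔ ¬S) ∨ R) ∨ S)) ∧ (T ∨ P))): β-rule — branch into T R  //  T ((¬R ∧ (((¬T ↔ ¬S) ∨ R) ∨ S)) ∧ (T ∨ P)).
  branch 1 (add T R):
    ○ open, literals {R=1}.
  branch 2 (add T ((¬R ∧ (((¬T ↔ ¬S) ∨ R) ∨ S)) ∧ (T ∨ P))):
    T ((¬R ∧ (((¬T ↔ ¬S) ∨ R) ∨ S)) ∧ (T ∨ P)): α-rule — add T (¬R ∧ (((¬T ↔ ¬S) ∨ R) ∨ S)), T (T ∨ P).
    T (¬R ∧ (((¬T ↔ ¬S) ∨ R) ∨ S)): α-rule — add T ¬R, T (((¬T ↔ ¬S) ∨ R) ∨ S).
    T (T ∨ P): β-rule — branch into T T  //  T P.
      branch 2.1 (add T T):
        T (((¬T ↔ ¬S) ∨ R) ∨ S): β-rule — branch into T ((¬T ↔ ¬S) ∨ R)  //  T S.
          branch 2.1.1 (add T ((¬T ↔ ¬S) ∨ R)):
            T ((¬T ↔ ¬S) ∨ R): β-rule — branch into T (¬T ↔ ¬S)  //  T R.
              branch 2.1.1.1 (add T (¬T ↔ ¬S)):
                T (¬T ↔ ¬S): β-rule — branch into T ¬T, T ¬S  //  F ¬T, F ¬S.
                  branch 2.1.1.1.1 (add T ¬T, T ¬S):
                    × closes — contains both T and ¬T.
                  branch 2.1.1.1.2 (add F ¬T, F ¬S):
                    ○ open, literals {R=0, S=1, T=1}.
              branch 2.1.1.2 (add T R):
                × closes — contains both R and ¬R.
          branch 2.1.2 (add T S):
            ○ open, literals {R=0, S=1, T=1}.
      branch 2.2 (add T P):
        T (((¬T ↔ ¬S) ∨ R) ∨ S): β-rule — branch into T ((¬T ↔ ¬S) ∨ R)  //  T S.
          branch 2.2.1 (add T ((¬T ↔ ¬S) ∨ R)):
            T ((¬T ↔ ¬S) ∨ R): β-rule — branch into T (¬T ↔ ¬S)  //  T R.
              branch 2.2.1.1 (add T (¬T ↔ ¬S)):
                T (¬T ↔ ¬S): β-rule — branch into T ¬T, T ¬S  //  F ¬T, F ¬S.
                  branch 2.2.1.1.1 (add T ¬T, T ¬S):
                    ○ open, literals {P=1, R=0, S=0, T=0}.
                  branch 2.2.1.1.2 (add F ¬T, F ¬S):
                    ○ open, literals {P=1, R=0, S=1, T=1}.
              branch 2.2.1.2 (add T R):
                × closes — contains both R and ¬R.
          branch 2.2.2 (add T S):
            ○ open, literals {P=1, R=0, S=1}.
3 branches closed, 6 open.
Each open branch fixes some atoms; the unmentioned ones are free. Counting distinct full assignments: branch {R=1} (T, Q, P, S) contributes 16 new; branch {R=0, S=1, T=1} (Q, P) contributes 4 new; branch {R=0, S=1, T=1} (Q, P) contributes 0 new; branch {P=1, R=0, S=0, T=0} (Q) contributes 2 new; branch {P=1, R=0, S=1, T=1} (Q) contributes 0 new; branch {P=1, R=0, S=1} (T, Q) contributes 2 new. Total: 24.

24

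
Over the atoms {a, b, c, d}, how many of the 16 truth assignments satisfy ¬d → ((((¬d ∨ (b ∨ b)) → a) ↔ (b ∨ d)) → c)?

Initial set: {T (¬d → ((((¬d ∨ (b ∨ b)) → a) ↔ (b ∨ d)) → c))}.
T (¬d → ((((¬d ∨ (b ∨ b)) → a) ↔ (b ∨ d)) → c)): β-rule — branch into F ¬d  //  T ((((¬d ∨ (b ∨ b)) → a) ↔ (b ∨ d)) → c).
  branch 1 (add F ¬d):
    ○ open, literals {d=T}.
  branch 2 (add T ((((¬d ∨ (b ∨ b)) → a) ↔ (b ∨ d)) → c)):
    T ((((¬d ∨ (b ∨ b)) → a) ↔ (b ∨ d)) → c): β-rule — branch into F (((¬d ∨ (b ∨ b)) → a) ↔ (b ∨ d))  //  T c.
      branch 2.1 (add F (((¬d ∨ (b ∨ b)) → a) ↔ (b ∨ d))):
        F (((¬d ∨ (b ∨ b)) → a) ↔ (b ∨ d)): β-rule — branch into T ((¬d ∨ (b ∨ b)) → a), F (b ∨ d)  //  F ((¬d ∨ (b ∨ b)) → a), T (b ∨ d).
          branch 2.1.1 (add T ((¬d ∨ (b ∨ b)) → a), F (b ∨ d)):
            F (b ∨ d): α-rule — add F b, F d.
            T ((¬d ∨ (b ∨ b)) → a): β-rule — branch into F (¬d ∨ (b ∨ b))  //  T a.
              branch 2.1.1.1 (add F (¬d ∨ (b ∨ b))):
                F (¬d ∨ (b ∨ b)): α-rule — add F ¬d, F (b ∨ b).
                × closes — contains both d and ¬d.
              branch 2.1.1.2 (add T a):
                ○ open, literals {a=T, b=F, d=F}.
          branch 2.1.2 (add F ((¬d ∨ (b ∨ b)) → a), T (b ∨ d)):
            F ((¬d ∨ (b ∨ b)) → a): α-rule — add T (¬d ∨ (b ∨ b)), F a.
            T (b ∨ d): β-rule — branch into T b  //  T d.
              branch 2.1.2.1 (add T b):
                T (¬d ∨ (b ∨ b)): β-rule — branch into T ¬d  //  T (b ∨ b).
                  branch 2.1.2.1.1 (add T ¬d):
                    ○ open, literals {a=F, b=T, d=F}.
                  branch 2.1.2.1.2 (add T (b ∨ b)):
                    T (b ∨ b): β-rule — branch into T b  //  T b.
                      branch 2.1.2.1.2.1 (add T b):
                        ○ open, literals {a=F, b=T}.
                      branch 2.1.2.1.2.2 (add T b):
                        ○ open, literals {a=F, b=T}.
              branch 2.1.2.2 (add T d):
                T (¬d ∨ (b ∨ b)): β-rule — branch into T ¬d  //  T (b ∨ b).
                  branch 2.1.2.2.1 (add T ¬d):
                    × closes — contains both d and ¬d.
                  branch 2.1.2.2.2 (add T (b ∨ b)):
                    T (b ∨ b): β-rule — branch into T b  //  T b.
                      branch 2.1.2.2.2.1 (add T b):
                        ○ open, literals {a=F, b=T, d=T}.
                      branch 2.1.2.2.2.2 (add T b):
                        ○ open, literals {a=F, b=T, d=T}.
      branch 2.2 (add T c):
        ○ open, literals {c=T}.
2 branches closed, 8 open.
Each open branch fixes some atoms; the unmentioned ones are free. Counting distinct full assignments: branch {d=T} (a, b, c) contributes 8 new; branch {a=T, b=F, d=F} (c) contributes 2 new; branch {a=F, b=T, d=F} (c) contributes 2 new; branch {a=F, b=T} (c, d) contributes 0 new; branch {a=F, b=T} (c, d) contributes 0 new; branch {a=F, b=T, d=T} (c) contributes 0 new; branch {a=F, b=T, d=T} (c) contributes 0 new; branch {c=T} (a, b, d) contributes 2 new. Total: 14.

14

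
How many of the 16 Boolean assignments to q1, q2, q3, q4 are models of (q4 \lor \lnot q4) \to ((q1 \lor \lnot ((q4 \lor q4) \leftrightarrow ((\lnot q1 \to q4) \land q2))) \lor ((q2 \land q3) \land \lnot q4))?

Initial set: {((q4 \lor \lnot q4) \to ((q1 \lor \lnot ((q4 \lor q4) \leftrightarrow ((\lnot q1 \to q4) \land q2))) \lor ((q2 \land q3) \land \lnot q4)))}.
((q4 \lor \lnot q4) \to ((q1 \lor \lnot ((q4 \lor q4) \leftrightarrow ((\lnot q1 \to q4) \land q2))) \lor ((q2 \land q3) \land \lnot q4))): β-rule — branch into \lnot (q4 \lor \lnot q4)  //  ((q1 \lor \lnot ((q4 \lor q4) \leftrightarrow ((\lnot q1 \to q4) \land q2))) \lor ((q2 \land q3) \land \lnot q4)).
  branch 1 (add \lnot (q4 \lor \lnot q4)):
    \lnot (q4 \lor \lnot q4): α-rule — add \lnot q4, \lnot \lnot q4.
    × closes — contains both q4 and \lnot q4.
  branch 2 (add ((q1 \lor \lnot ((q4 \lor q4) \leftrightarrow ((\lnot q1 \to q4) \land q2))) \lor ((q2 \land q3) \land \lnot q4))):
    ((q1 \lor \lnot ((q4 \lor q4) \leftrightarrow ((\lnot q1 \to q4) \land q2))) \lor ((q2 \land q3) \land \lnot q4)): β-rule — branch into (q1 \lor \lnot ((q4 \lor q4) \leftrightarrow ((\lnot q1 \to q4) \land q2)))  //  ((q2 \land q3) \land \lnot q4).
      branch 2.1 (add (q1 \lor \lnot ((q4 \lor q4) \leftrightarrow ((\lnot q1 \to q4) \land q2)))):
        (q1 \lor \lnot ((q4 \lor q4) \leftrightarrow ((\lnot q1 \to q4) \land q2))): β-rule — branch into q1  //  \lnot ((q4 \lor q4) \leftrightarrow ((\lnot q1 \to q4) \land q2)).
          branch 2.1.1 (add q1):
            ○ open, literals {q1=true}.
          branch 2.1.2 (add \lnot ((q4 \lor q4) \leftrightarrow ((\lnot q1 \to q4) \land q2))):
            \lnot ((q4 \lor q4) \leftrightarrow ((\lnot q1 \to q4) \land q2)): β-rule — branch into (q4 \lor q4), \lnot ((\lnot q1 \to q4) \land q2)  //  \lnot (q4 \lor q4), ((\lnot q1 \to q4) \land q2).
              branch 2.1.2.1 (add (q4 \lor q4), \lnot ((\lnot q1 \to q4) \land q2)):
                (q4 \lor q4): β-rule — branch into q4  //  q4.
                  branch 2.1.2.1.1 (add q4):
                    \lnot ((\lnot q1 \to q4) \land q2): β-rule — branch into \lnot (\lnot q1 \to q4)  //  \lnot q2.
                      branch 2.1.2.1.1.1 (add \lnot (\lnot q1 \to q4)):
                        \lnot (\lnot q1 \to q4): α-rule — add \lnot q1, \lnot q4.
                        × closes — contains both q4 and \lnot q4.
                      branch 2.1.2.1.1.2 (add \lnot q2):
                        ○ open, literals {q2=false, q4=true}.
                  branch 2.1.2.1.2 (add q4):
                    \lnot ((\lnot q1 \to q4) \land q2): β-rule — branch into \lnot (\lnot q1 \to q4)  //  \lnot q2.
                      branch 2.1.2.1.2.1 (add \lnot (\lnot q1 \to q4)):
                        \lnot (\lnot q1 \to q4): α-rule — add \lnot q1, \lnot q4.
                        × closes — contains both q4 and \lnot q4.
                      branch 2.1.2.1.2.2 (add \lnot q2):
                        ○ open, literals {q2=false, q4=true}.
              branch 2.1.2.2 (add \lnot (q4 \lor q4), ((\lnot q1 \to q4) \land q2)):
                \lnot (q4 \lor q4): α-rule — add \lnot q4, \lnot q4.
                ((\lnot q1 \to q4) \land q2): α-rule — add (\lnot q1 \to q4), q2.
                (\lnot q1 \to q4): β-rule — branch into \lnot \lnot q1  //  q4.
                  branch 2.1.2.2.1 (add \lnot \lnot q1):
                    ○ open, literals {q1=true, q2=true, q4=false}.
                  branch 2.1.2.2.2 (add q4):
                    × closes — contains both q4 and \lnot q4.
      branch 2.2 (add ((q2 \land q3) \land \lnot q4)):
        ((q2 \land q3) \land \lnot q4): α-rule — add (q2 \land q3), \lnot q4.
        (q2 \land q3): α-rule — add q2, q3.
        ○ open, literals {q2=true, q3=true, q4=false}.
4 branches closed, 5 open.
Each open branch fixes some atoms; the unmentioned ones are free. Counting distinct full assignments: branch {q1=true} (q2, q3, q4) contributes 8 new; branch {q2=false, q4=true} (q1, q3) contributes 2 new; branch {q2=false, q4=true} (q1, q3) contributes 0 new; branch {q1=true, q2=true, q4=false} (q3) contributes 0 new; branch {q2=true, q3=true, q4=false} (q1) contributes 1 new. Total: 11.

11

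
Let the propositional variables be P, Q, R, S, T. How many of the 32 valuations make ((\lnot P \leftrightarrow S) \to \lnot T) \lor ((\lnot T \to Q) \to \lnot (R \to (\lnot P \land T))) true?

Initial set: {(((\lnot P \leftrightarrow S) \to \lnot T) \lor ((\lnot T \to Q) \to \lnot (R \to (\lnot P \land T))))}.
(((\lnot P \leftrightarrow S) \to \lnot T) \lor ((\lnot T \to Q) \to \lnot (R \to (\lnot P \land T)))): β-rule — branch into ((\lnot P \leftrightarrow S) \to \lnot T)  //  ((\lnot T \to Q) \to \lnot (R \to (\lnot P \land T))).
  branch 1 (add ((\lnot P \leftrightarrow S) \to \lnot T)):
    ((\lnot P \leftrightarrow S) \to \lnot T): β-rule — branch into \lnot (\lnot P \leftrightarrow S)  //  \lnot T.
      branch 1.1 (add \lnot (\lnot P \leftrightarrow S)):
        \lnot (\lnot P \leftrightarrow S): β-rule — branch into \lnot P, \lnot S  //  \lnot \lnot P, S.
          branch 1.1.1 (add \lnot P, \lnot S):
            ○ open, literals {P=F, S=F}.
          branch 1.1.2 (add \lnot \lnot P, S):
            ○ open, literals {P=T, S=T}.
      branch 1.2 (add \lnot T):
        ○ open, literals {T=F}.
  branch 2 (add ((\lnot T \to Q) \to \lnot (R \to (\lnot P \land T)))):
    ((\lnot T \to Q) \to \lnot (R \to (\lnot P \land T))): β-rule — branch into \lnot (\lnot T \to Q)  //  \lnot (R \to (\lnot P \land T)).
      branch 2.1 (add \lnot (\lnot T \to Q)):
        \lnot (\lnot T \to Q): α-rule — add \lnot T, \lnot Q.
        ○ open, literals {Q=F, T=F}.
      branch 2.2 (add \lnot (R \to (\lnot P \land T))):
        \lnot (R \to (\lnot P \land T)): α-rule — add R, \lnot (\lnot P \land T).
        \lnot (\lnot P \land T): β-rule — branch into \lnot \lnot P  //  \lnot T.
          branch 2.2.1 (add \lnot \lnot P):
            ○ open, literals {P=T, R=T}.
          branch 2.2.2 (add \lnot T):
            ○ open, literals {R=T, T=F}.
0 branches closed, 6 open.
Each open branch fixes some atoms; the unmentioned ones are free. Counting distinct full assignments: branch {P=F, S=F} (Q, R, T) contributes 8 new; branch {P=T, S=T} (Q, R, T) contributes 8 new; branch {T=F} (P, Q, R, S) contributes 8 new; branch {Q=F, T=F} (P, R, S) contributes 0 new; branch {P=T, R=T} (Q, S, T) contributes 2 new; branch {R=T, T=F} (P, Q, S) contributes 0 new. Total: 26.

26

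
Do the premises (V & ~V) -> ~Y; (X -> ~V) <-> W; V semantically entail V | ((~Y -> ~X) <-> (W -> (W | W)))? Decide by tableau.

Initial set: {((V & ~V) -> ~Y); ((X -> ~V) <-> W); V; ~(V | ((~Y -> ~X) <-> (W -> (W | W))))}.
~(V | ((~Y -> ~X) <-> (W -> (W | W)))): α-rule — add ~V, ~((~Y -> ~X) <-> (W -> (W | W))).
× closes — contains both V and ~V.
All 1 branch closes.
Every branch closed, so the premises entail the conclusion.

Yes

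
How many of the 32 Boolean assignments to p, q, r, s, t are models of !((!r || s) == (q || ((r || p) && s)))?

Initial set: {!((!r || s) == (q || ((r || p) && s)))}.
!((!r || s) == (q || ((r || p) && s))): β-rule — branch into (!r || s), !(q || ((r || p) && s))  //  !(!r || s), (q || ((r || p) && s)).
  branch 1 (add (!r || s), !(q || ((r || p) && s))):
    !(q || ((r || p) && s)): α-rule — add !q, !((r || p) && s).
    (!r || s): β-rule — branch into !r  //  s.
      branch 1.1 (add !r):
        !((r || p) && s): β-rule — branch into !(r || p)  //  !s.
          branch 1.1.1 (add !(r || p)):
            !(r || p): α-rule — add !r, !p.
            ○ open, literals {p=false, q=false, r=false}.
          branch 1.1.2 (add !s):
            ○ open, literals {q=false, r=false, s=false}.
      branch 1.2 (add s):
        !((r || p) && s): β-rule — branch into !(r || p)  //  !s.
          branch 1.2.1 (add !(r || p)):
            !(r || p): α-rule — add !r, !p.
            ○ open, literals {p=false, q=false, r=false, s=true}.
          branch 1.2.2 (add !s):
            × closes — contains both s and !s.
  branch 2 (add !(!r || s), (q || ((r || p) && s))):
    !(!r || s): α-rule — add !!r, !s.
    (q || ((r || p) && s)): β-rule — branch into q  //  ((r || p) && s).
      branch 2.1 (add q):
        ○ open, literals {q=true, r=true, s=false}.
      branch 2.2 (add ((r || p) && s)):
        ((r || p) && s): α-rule — add (r || p), s.
        × closes — contains both s and !s.
2 branches closed, 4 open.
Each open branch fixes some atoms; the unmentioned ones are free. Counting distinct full assignments: branch {p=false, q=false, r=false} (s, t) contributes 4 new; branch {q=false, r=false, s=false} (p, t) contributes 2 new; branch {p=false, q=false, r=false, s=true} (t) contributes 0 new; branch {q=true, r=true, s=false} (p, t) contributes 4 new. Total: 10.

10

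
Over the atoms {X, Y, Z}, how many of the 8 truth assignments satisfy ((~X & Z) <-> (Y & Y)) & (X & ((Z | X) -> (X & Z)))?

Initial set: {(((~X & Z) <-> (Y & Y)) & (X & ((Z | X) -> (X & Z))))}.
(((~X & Z) <-> (Y & Y)) & (X & ((Z | X) -> (X & Z)))): α-rule — add ((~X & Z) <-> (Y & Y)), (X & ((Z | X) -> (X & Z))).
(X & ((Z | X) -> (X & Z))): α-rule — add X, ((Z | X) -> (X & Z)).
((~X & Z) <-> (Y & Y)): β-rule — branch into (~X & Z), (Y & Y)  //  ~(~X & Z), ~(Y & Y).
  branch 1 (add (~X & Z), (Y & Y)):
    (~X & Z): α-rule — add ~X, Z.
    × closes — contains both X and ~X.
  branch 2 (add ~(~X & Z), ~(Y & Y)):
    ((Z | X) -> (X & Z)): β-rule — branch into ~(Z | X)  //  (X & Z).
      branch 2.1 (add ~(Z | X)):
        ~(Z | X): α-rule — add ~Z, ~X.
        × closes — contains both X and ~X.
      branch 2.2 (add (X & Z)):
        (X & Z): α-rule — add X, Z.
        ~(~X & Z): β-rule — branch into ~~X  //  ~Z.
          branch 2.2.1 (add ~~X):
            ~(Y & Y): β-rule — branch into ~Y  //  ~Y.
              branch 2.2.1.1 (add ~Y):
                ○ open, literals {X=true, Y=false, Z=true}.
              branch 2.2.1.2 (add ~Y):
                ○ open, literals {X=true, Y=false, Z=true}.
          branch 2.2.2 (add ~Z):
            × closes — contains both Z and ~Z.
3 branches closed, 2 open.
Each open branch fixes some atoms; the unmentioned ones are free. Counting distinct full assignments: branch {X=true, Y=false, Z=true} (none free) contributes 1 new; branch {X=true, Y=false, Z=true} (none free) contributes 0 new. Total: 1.

1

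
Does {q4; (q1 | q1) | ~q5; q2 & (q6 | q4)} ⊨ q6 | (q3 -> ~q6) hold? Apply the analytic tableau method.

Yes

Initial set: {T q4; T ((q1 | q1) | ~q5); T (q2 & (q6 | q4)); F (q6 | (q3 -> ~q6))}.
T (q2 & (q6 | q4)): α-rule — add T q2, T (q6 | q4).
F (q6 | (q3 -> ~q6)): α-rule — add F q6, F (q3 -> ~q6).
F (q3 -> ~q6): α-rule — add T q3, F ~q6.
× closes — contains both q6 and ~q6.
All 1 branch closes.
Every branch closed, so the premises entail the conclusion.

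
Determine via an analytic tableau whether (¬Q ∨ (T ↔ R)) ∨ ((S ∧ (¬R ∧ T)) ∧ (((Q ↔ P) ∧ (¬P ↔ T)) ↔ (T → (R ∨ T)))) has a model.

Satisfiable

Initial set: {T ((¬Q ∨ (T ↔ R)) ∨ ((S ∧ (¬R ∧ T)) ∧ (((Q ↔ P) ∧ (¬P ↔ T)) ↔ (T → (R ∨ T)))))}.
T ((¬Q ∨ (T ↔ R)) ∨ ((S ∧ (¬R ∧ T)) ∧ (((Q ↔ P) ∧ (¬P ↔ T)) ↔ (T → (R ∨ T))))): β-rule — branch into T (¬Q ∨ (T ↔ R))  //  T ((S ∧ (¬R ∧ T)) ∧ (((Q ↔ P) ∧ (¬P ↔ T)) ↔ (T → (R ∨ T)))).
  branch 1 (add T (¬Q ∨ (T ↔ R))):
    T (¬Q ∨ (T ↔ R)): β-rule — branch into T ¬Q  //  T (T ↔ R).
      branch 1.1 (add T ¬Q):
        ○ open, literals {Q=F}.
      branch 1.2 (add T (T ↔ R)):
        T (T ↔ R): β-rule — branch into T T, T R  //  F T, F R.
          branch 1.2.1 (add T T, T R):
            ○ open, literals {R=T, T=T}.
          branch 1.2.2 (add F T, F R):
            ○ open, literals {R=F, T=F}.
  branch 2 (add T ((S ∧ (¬R ∧ T)) ∧ (((Q ↔ P) ∧ (¬P ↔ T)) ↔ (T → (R ∨ T))))):
    T ((S ∧ (¬R ∧ T)) ∧ (((Q ↔ P) ∧ (¬P ↔ T)) ↔ (T → (R ∨ T)))): α-rule — add T (S ∧ (¬R ∧ T)), T (((Q ↔ P) ∧ (¬P ↔ T)) ↔ (T → (R ∨ T))).
    T (S ∧ (¬R ∧ T)): α-rule — add T S, T (¬R ∧ T).
    T (¬R ∧ T): α-rule — add T ¬R, T T.
    T (((Q ↔ P) ∧ (¬P ↔ T)) ↔ (T → (R ∨ T))): β-rule — branch into T ((Q ↔ P) ∧ (¬P ↔ T)), T (T → (R ∨ T))  //  F ((Q ↔ P) ∧ (¬P ↔ T)), F (T → (R ∨ T)).
      branch 2.1 (add T ((Q ↔ P) ∧ (¬P ↔ T)), T (T → (R ∨ T))):
        T ((Q ↔ P) ∧ (¬P ↔ T)): α-rule — add T (Q ↔ P), T (¬P ↔ T).
        T (T → (R ∨ T)): β-rule — branch into F T  //  T (R ∨ T).
          branch 2.1.1 (add F T):
            × closes — contains both T and ¬T.
          branch 2.1.2 (add T (R ∨ T)):
            T (Q ↔ P): β-rule — branch into T Q, T P  //  F Q, F P.
              branch 2.1.2.1 (add T Q, T P):
                T (¬P ↔ T): β-rule — branch into T ¬P, T T  //  F ¬P, F T.
                  branch 2.1.2.1.1 (add T ¬P, T T):
                    × closes — contains both P and ¬P.
                  branch 2.1.2.1.2 (add F ¬P, F T):
                    × closes — contains both T and ¬T.
              branch 2.1.2.2 (add F Q, F P):
                T (¬P ↔ T): β-rule — branch into T ¬P, T T  //  F ¬P, F T.
                  branch 2.1.2.2.1 (add T ¬P, T T):
                    T (R ∨ T): β-rule — branch into T R  //  T T.
                      branch 2.1.2.2.1.1 (add T R):
                        × closes — contains both R and ¬R.
                      branch 2.1.2.2.1.2 (add T T):
                        ○ open, literals {P=F, Q=F, R=F, S=T, T=T}.
                  branch 2.1.2.2.2 (add F ¬P, F T):
                    × closes — contains both P and ¬P.
      branch 2.2 (add F ((Q ↔ P) ∧ (¬P ↔ T)), F (T → (R ∨ T))):
        F (T → (R ∨ T)): α-rule — add T T, F (R ∨ T).
        F (R ∨ T): α-rule — add F R, F T.
        × closes — contains both T and ¬T.
6 branches closed, 4 open.
An open branch gives a satisfying assignment: Q=F.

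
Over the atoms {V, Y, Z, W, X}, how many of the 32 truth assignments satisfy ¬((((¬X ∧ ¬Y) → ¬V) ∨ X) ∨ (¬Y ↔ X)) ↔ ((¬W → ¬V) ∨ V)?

4

Initial set: {T (¬((((¬X ∧ ¬Y) → ¬V) ∨ X) ∨ (¬Y ↔ X)) ↔ ((¬W → ¬V) ∨ V))}.
T (¬((((¬X ∧ ¬Y) → ¬V) ∨ X) ∨ (¬Y ↔ X)) ↔ ((¬W → ¬V) ∨ V)): β-rule — branch into T ¬((((¬X ∧ ¬Y) → ¬V) ∨ X) ∨ (¬Y ↔ X)), T ((¬W → ¬V) ∨ V)  //  F ¬((((¬X ∧ ¬Y) → ¬V) ∨ X) ∨ (¬Y ↔ X)), F ((¬W → ¬V) ∨ V).
  branch 1 (add T ¬((((¬X ∧ ¬Y) → ¬V) ∨ X) ∨ (¬Y ↔ X)), T ((¬W → ¬V) ∨ V)):
    T ¬((((¬X ∧ ¬Y) → ¬V) ∨ X) ∨ (¬Y ↔ X)): α-rule — add F (((¬X ∧ ¬Y) → ¬V) ∨ X), F (¬Y ↔ X).
    F (((¬X ∧ ¬Y) → ¬V) ∨ X): α-rule — add F ((¬X ∧ ¬Y) → ¬V), F X.
    F ((¬X ∧ ¬Y) → ¬V): α-rule — add T (¬X ∧ ¬Y), F ¬V.
    T (¬X ∧ ¬Y): α-rule — add T ¬X, T ¬Y.
    T ((¬W → ¬V) ∨ V): β-rule — branch into T (¬W → ¬V)  //  T V.
      branch 1.1 (add T (¬W → ¬V)):
        F (¬Y ↔ X): β-rule — branch into T ¬Y, F X  //  F ¬Y, T X.
          branch 1.1.1 (add T ¬Y, F X):
            T (¬W → ¬V): β-rule — branch into F ¬W  //  T ¬V.
              branch 1.1.1.1 (add F ¬W):
                ○ open, literals {V=T, W=T, X=F, Y=F}.
              branch 1.1.1.2 (add T ¬V):
                × closes — contains both V and ¬V.
          branch 1.1.2 (add F ¬Y, T X):
            × closes — contains both Y and ¬Y.
      branch 1.2 (add T V):
        F (¬Y ↔ X): β-rule — branch into T ¬Y, F X  //  F ¬Y, T X.
          branch 1.2.1 (add T ¬Y, F X):
            ○ open, literals {V=T, X=F, Y=F}.
          branch 1.2.2 (add F ¬Y, T X):
            × closes — contains both Y and ¬Y.
  branch 2 (add F ¬((((¬X ∧ ¬Y) → ¬V) ∨ X) ∨ (¬Y ↔ X)), F ((¬W → ¬V) ∨ V)):
    F ((¬W → ¬V) ∨ V): α-rule — add F (¬W → ¬V), F V.
    F (¬W → ¬V): α-rule — add T ¬W, F ¬V.
    × closes — contains both V and ¬V.
4 branches closed, 2 open.
Each open branch fixes some atoms; the unmentioned ones are free. Counting distinct full assignments: branch {V=T, W=T, X=F, Y=F} (Z) contributes 2 new; branch {V=T, X=F, Y=F} (Z, W) contributes 2 new. Total: 4.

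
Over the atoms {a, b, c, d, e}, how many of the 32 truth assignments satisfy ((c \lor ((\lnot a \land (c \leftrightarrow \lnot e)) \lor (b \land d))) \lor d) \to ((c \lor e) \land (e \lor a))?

Initial set: {T (((c \lor ((\lnot a \land (c \leftrightarrow \lnot e)) \lor (b \land d))) \lor d) \to ((c \lor e) \land (e \lor a)))}.
T (((c \lor ((\lnot a \land (c \leftrightarrow \lnot e)) \lor (b \land d))) \lor d) \to ((c \lor e) \land (e \lor a))): β-rule — branch into F ((c \lor ((\lnot a \land (c \leftrightarrow \lnot e)) \lor (b \land d))) \lor d)  //  T ((c \lor e) \land (e \lor a)).
  branch 1 (add F ((c \lor ((\lnot a \land (c \leftrightarrow \lnot e)) \lor (b \land d))) \lor d)):
    F ((c \lor ((\lnot a \land (c \leftrightarrow \lnot e)) \lor (b \land d))) \lor d): α-rule — add F (c \lor ((\lnot a \land (c \leftrightarrow \lnot e)) \lor (b \land d))), F d.
    F (c \lor ((\lnot a \land (c \leftrightarrow \lnot e)) \lor (b \land d))): α-rule — add F c, F ((\lnot a \land (c \leftrightarrow \lnot e)) \lor (b \land d)).
    F ((\lnot a \land (c \leftrightarrow \lnot e)) \lor (b \land d)): α-rule — add F (\lnot a \land (c \leftrightarrow \lnot e)), F (b \land d).
    F (\lnot a \land (c \leftrightarrow \lnot e)): β-rule — branch into F \lnot a  //  F (c \leftrightarrow \lnot e).
      branch 1.1 (add F \lnot a):
        F (b \land d): β-rule — branch into F b  //  F d.
          branch 1.1.1 (add F b):
            ○ open, literals {a=true, b=false, c=false, d=false}.
          branch 1.1.2 (add F d):
            ○ open, literals {a=true, c=false, d=false}.
      branch 1.2 (add F (c \leftrightarrow \lnot e)):
        F (b \land d): β-rule — branch into F b  //  F d.
          branch 1.2.1 (add F b):
            F (c \leftrightarrow \lnot e): β-rule — branch into T c, F \lnot e  //  F c, T \lnot e.
              branch 1.2.1.1 (add T c, F \lnot e):
                × closes — contains both c and \lnot c.
              branch 1.2.1.2 (add F c, T \lnot e):
                ○ open, literals {b=false, c=false, d=false, e=false}.
          branch 1.2.2 (add F d):
            F (c \leftrightarrow \lnot e): β-rule — branch into T c, F \lnot e  //  F c, T \lnot e.
              branch 1.2.2.1 (add T c, F \lnot e):
                × closes — contains both c and \lnot c.
              branch 1.2.2.2 (add F c, T \lnot e):
                ○ open, literals {c=false, d=false, e=false}.
  branch 2 (add T ((c \lor e) \land (e \lor a))):
    T ((c \lor e) \land (e \lor a)): α-rule — add T (c \lor e), T (e \lor a).
    T (c \lor e): β-rule — branch into T c  //  T e.
      branch 2.1 (add T c):
        T (e \lor a): β-rule — branch into T e  //  T a.
          branch 2.1.1 (add T e):
            ○ open, literals {c=true, e=true}.
          branch 2.1.2 (add T a):
            ○ open, literals {a=true, c=true}.
      branch 2.2 (add T e):
        T (e \lor a): β-rule — branch into T e  //  T a.
          branch 2.2.1 (add T e):
            ○ open, literals {e=true}.
          branch 2.2.2 (add T a):
            ○ open, literals {a=true, e=true}.
2 branches closed, 8 open.
Each open branch fixes some atoms; the unmentioned ones are free. Counting distinct full assignments: branch {a=true, b=false, c=false, d=false} (e) contributes 2 new; branch {a=true, c=false, d=false} (b, e) contributes 2 new; branch {b=false, c=false, d=false, e=false} (a) contributes 1 new; branch {c=false, d=false, e=false} (a, b) contributes 1 new; branch {c=true, e=true} (a, b, d) contributes 8 new; branch {a=true, c=true} (b, d, e) contributes 4 new; branch {e=true} (a, b, c, d) contributes 6 new; branch {a=true, e=true} (b, c, d) contributes 0 new. Total: 24.

24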